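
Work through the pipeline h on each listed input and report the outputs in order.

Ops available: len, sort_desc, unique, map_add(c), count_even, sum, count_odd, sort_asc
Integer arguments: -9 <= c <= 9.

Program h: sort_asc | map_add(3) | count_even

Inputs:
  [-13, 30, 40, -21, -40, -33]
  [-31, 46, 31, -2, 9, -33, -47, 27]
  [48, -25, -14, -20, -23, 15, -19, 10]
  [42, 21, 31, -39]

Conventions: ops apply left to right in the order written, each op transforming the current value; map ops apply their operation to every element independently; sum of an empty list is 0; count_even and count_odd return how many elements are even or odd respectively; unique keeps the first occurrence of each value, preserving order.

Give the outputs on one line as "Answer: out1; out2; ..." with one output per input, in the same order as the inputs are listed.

Execution, op by op:
  [-13, 30, 40, -21, -40, -33] -> [-40, -33, -21, -13, 30, 40] -> [-37, -30, -18, -10, 33, 43] -> 3
  [-31, 46, 31, -2, 9, -33, -47, 27] -> [-47, -33, -31, -2, 9, 27, 31, 46] -> [-44, -30, -28, 1, 12, 30, 34, 49] -> 6
  [48, -25, -14, -20, -23, 15, -19, 10] -> [-25, -23, -20, -19, -14, 10, 15, 48] -> [-22, -20, -17, -16, -11, 13, 18, 51] -> 4
  [42, 21, 31, -39] -> [-39, 21, 31, 42] -> [-36, 24, 34, 45] -> 3

3; 6; 4; 3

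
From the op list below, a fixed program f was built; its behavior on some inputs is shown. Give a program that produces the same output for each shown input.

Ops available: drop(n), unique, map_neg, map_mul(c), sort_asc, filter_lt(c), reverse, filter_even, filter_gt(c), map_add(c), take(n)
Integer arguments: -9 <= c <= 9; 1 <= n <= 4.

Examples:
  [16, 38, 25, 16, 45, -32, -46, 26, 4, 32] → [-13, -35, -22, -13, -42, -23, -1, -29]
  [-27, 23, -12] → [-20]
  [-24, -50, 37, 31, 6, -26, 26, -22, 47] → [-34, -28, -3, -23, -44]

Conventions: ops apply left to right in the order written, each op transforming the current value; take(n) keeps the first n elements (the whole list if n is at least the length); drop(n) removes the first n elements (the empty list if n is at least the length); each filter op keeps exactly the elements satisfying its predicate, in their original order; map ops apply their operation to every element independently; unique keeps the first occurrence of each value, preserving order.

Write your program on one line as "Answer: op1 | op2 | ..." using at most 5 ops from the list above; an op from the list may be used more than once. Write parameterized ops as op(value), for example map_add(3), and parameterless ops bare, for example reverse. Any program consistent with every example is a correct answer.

map_add(-4) | filter_gt(-8) | map_neg | map_add(-1)

Check, running the answer program on each example:
  [16, 38, 25, 16, 45, -32, -46, 26, 4, 32] -> [12, 34, 21, 12, 41, -36, -50, 22, 0, 28] -> [12, 34, 21, 12, 41, 22, 0, 28] -> [-12, -34, -21, -12, -41, -22, 0, -28] -> [-13, -35, -22, -13, -42, -23, -1, -29]
  [-27, 23, -12] -> [-31, 19, -16] -> [19] -> [-19] -> [-20]
  [-24, -50, 37, 31, 6, -26, 26, -22, 47] -> [-28, -54, 33, 27, 2, -30, 22, -26, 43] -> [33, 27, 2, 22, 43] -> [-33, -27, -2, -22, -43] -> [-34, -28, -3, -23, -44]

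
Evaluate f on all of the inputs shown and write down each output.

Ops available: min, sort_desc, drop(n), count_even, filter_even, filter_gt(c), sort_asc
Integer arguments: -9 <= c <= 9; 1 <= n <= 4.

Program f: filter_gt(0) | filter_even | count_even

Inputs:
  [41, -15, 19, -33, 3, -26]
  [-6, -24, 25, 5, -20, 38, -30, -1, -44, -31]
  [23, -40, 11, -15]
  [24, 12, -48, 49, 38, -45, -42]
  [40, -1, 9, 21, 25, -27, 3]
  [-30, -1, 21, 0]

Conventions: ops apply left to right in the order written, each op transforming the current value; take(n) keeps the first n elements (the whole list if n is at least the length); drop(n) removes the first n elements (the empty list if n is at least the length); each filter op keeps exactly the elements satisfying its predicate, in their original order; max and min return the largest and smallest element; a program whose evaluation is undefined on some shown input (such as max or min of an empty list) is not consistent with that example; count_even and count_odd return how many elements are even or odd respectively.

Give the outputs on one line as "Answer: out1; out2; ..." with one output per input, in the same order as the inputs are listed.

0; 1; 0; 3; 1; 0

Execution, op by op:
  [41, -15, 19, -33, 3, -26] -> [41, 19, 3] -> [] -> 0
  [-6, -24, 25, 5, -20, 38, -30, -1, -44, -31] -> [25, 5, 38] -> [38] -> 1
  [23, -40, 11, -15] -> [23, 11] -> [] -> 0
  [24, 12, -48, 49, 38, -45, -42] -> [24, 12, 49, 38] -> [24, 12, 38] -> 3
  [40, -1, 9, 21, 25, -27, 3] -> [40, 9, 21, 25, 3] -> [40] -> 1
  [-30, -1, 21, 0] -> [21] -> [] -> 0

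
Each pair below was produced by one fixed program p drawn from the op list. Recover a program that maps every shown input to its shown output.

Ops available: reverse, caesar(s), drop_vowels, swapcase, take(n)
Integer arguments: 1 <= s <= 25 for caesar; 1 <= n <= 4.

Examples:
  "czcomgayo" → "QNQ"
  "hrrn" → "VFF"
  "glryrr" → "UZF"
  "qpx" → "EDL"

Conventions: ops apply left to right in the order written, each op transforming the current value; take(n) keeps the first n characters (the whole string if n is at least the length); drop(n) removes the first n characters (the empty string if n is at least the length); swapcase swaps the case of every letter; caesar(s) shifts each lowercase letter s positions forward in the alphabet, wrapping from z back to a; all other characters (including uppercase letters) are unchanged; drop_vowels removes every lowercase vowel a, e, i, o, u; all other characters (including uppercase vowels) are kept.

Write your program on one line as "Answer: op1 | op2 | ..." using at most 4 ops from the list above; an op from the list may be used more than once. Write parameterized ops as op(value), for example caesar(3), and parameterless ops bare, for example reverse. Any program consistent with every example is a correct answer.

caesar(14) | swapcase | take(3)

Check, running the answer program on each example:
  "czcomgayo" -> "qnqcauomc" -> "QNQCAUOMC" -> "QNQ"
  "hrrn" -> "vffb" -> "VFFB" -> "VFF"
  "glryrr" -> "uzfmff" -> "UZFMFF" -> "UZF"
  "qpx" -> "edl" -> "EDL" -> "EDL"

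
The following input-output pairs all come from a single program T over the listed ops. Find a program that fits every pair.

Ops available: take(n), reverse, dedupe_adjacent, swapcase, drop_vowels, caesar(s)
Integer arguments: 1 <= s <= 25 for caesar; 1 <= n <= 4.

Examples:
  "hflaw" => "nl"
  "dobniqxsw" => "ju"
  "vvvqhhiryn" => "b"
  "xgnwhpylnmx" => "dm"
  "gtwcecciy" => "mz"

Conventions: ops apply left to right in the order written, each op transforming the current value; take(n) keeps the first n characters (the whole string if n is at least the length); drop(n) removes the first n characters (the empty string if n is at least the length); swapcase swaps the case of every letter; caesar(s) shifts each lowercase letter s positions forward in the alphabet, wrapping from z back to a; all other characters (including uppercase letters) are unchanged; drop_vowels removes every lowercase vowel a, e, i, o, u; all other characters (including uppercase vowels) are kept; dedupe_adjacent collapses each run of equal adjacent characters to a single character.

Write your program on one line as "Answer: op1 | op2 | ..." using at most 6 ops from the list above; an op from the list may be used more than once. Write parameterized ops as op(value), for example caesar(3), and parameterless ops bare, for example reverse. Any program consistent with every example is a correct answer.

caesar(6) | swapcase | take(2) | dedupe_adjacent | swapcase

Check, running the answer program on each example:
  "hflaw" -> "nlrgc" -> "NLRGC" -> "NL" -> "NL" -> "nl"
  "dobniqxsw" -> "juhtowdyc" -> "JUHTOWDYC" -> "JU" -> "JU" -> "ju"
  "vvvqhhiryn" -> "bbbwnnoxet" -> "BBBWNNOXET" -> "BB" -> "B" -> "b"
  "xgnwhpylnmx" -> "dmtcnvertsd" -> "DMTCNVERTSD" -> "DM" -> "DM" -> "dm"
  "gtwcecciy" -> "mzcikiioe" -> "MZCIKIIOE" -> "MZ" -> "MZ" -> "mz"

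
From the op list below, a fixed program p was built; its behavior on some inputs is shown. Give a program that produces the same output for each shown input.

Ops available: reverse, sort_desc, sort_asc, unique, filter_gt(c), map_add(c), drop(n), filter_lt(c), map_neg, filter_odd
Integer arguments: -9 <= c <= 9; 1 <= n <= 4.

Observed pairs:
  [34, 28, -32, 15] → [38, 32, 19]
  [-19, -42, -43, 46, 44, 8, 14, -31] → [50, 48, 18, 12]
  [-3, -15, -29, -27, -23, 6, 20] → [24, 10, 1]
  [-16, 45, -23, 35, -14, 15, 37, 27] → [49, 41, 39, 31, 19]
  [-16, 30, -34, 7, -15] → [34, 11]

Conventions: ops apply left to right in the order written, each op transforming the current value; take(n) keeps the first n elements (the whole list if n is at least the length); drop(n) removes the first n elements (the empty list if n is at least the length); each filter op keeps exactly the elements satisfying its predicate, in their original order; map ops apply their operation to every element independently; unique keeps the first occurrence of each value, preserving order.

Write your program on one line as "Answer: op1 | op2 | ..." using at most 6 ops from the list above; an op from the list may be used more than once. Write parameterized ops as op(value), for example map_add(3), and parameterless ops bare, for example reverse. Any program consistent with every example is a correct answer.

map_neg | sort_desc | map_neg | map_add(4) | reverse | filter_gt(0)

Check, running the answer program on each example:
  [34, 28, -32, 15] -> [-34, -28, 32, -15] -> [32, -15, -28, -34] -> [-32, 15, 28, 34] -> [-28, 19, 32, 38] -> [38, 32, 19, -28] -> [38, 32, 19]
  [-19, -42, -43, 46, 44, 8, 14, -31] -> [19, 42, 43, -46, -44, -8, -14, 31] -> [43, 42, 31, 19, -8, -14, -44, -46] -> [-43, -42, -31, -19, 8, 14, 44, 46] -> [-39, -38, -27, -15, 12, 18, 48, 50] -> [50, 48, 18, 12, -15, -27, -38, -39] -> [50, 48, 18, 12]
  [-3, -15, -29, -27, -23, 6, 20] -> [3, 15, 29, 27, 23, -6, -20] -> [29, 27, 23, 15, 3, -6, -20] -> [-29, -27, -23, -15, -3, 6, 20] -> [-25, -23, -19, -11, 1, 10, 24] -> [24, 10, 1, -11, -19, -23, -25] -> [24, 10, 1]
  [-16, 45, -23, 35, -14, 15, 37, 27] -> [16, -45, 23, -35, 14, -15, -37, -27] -> [23, 16, 14, -15, -27, -35, -37, -45] -> [-23, -16, -14, 15, 27, 35, 37, 45] -> [-19, -12, -10, 19, 31, 39, 41, 49] -> [49, 41, 39, 31, 19, -10, -12, -19] -> [49, 41, 39, 31, 19]
  [-16, 30, -34, 7, -15] -> [16, -30, 34, -7, 15] -> [34, 16, 15, -7, -30] -> [-34, -16, -15, 7, 30] -> [-30, -12, -11, 11, 34] -> [34, 11, -11, -12, -30] -> [34, 11]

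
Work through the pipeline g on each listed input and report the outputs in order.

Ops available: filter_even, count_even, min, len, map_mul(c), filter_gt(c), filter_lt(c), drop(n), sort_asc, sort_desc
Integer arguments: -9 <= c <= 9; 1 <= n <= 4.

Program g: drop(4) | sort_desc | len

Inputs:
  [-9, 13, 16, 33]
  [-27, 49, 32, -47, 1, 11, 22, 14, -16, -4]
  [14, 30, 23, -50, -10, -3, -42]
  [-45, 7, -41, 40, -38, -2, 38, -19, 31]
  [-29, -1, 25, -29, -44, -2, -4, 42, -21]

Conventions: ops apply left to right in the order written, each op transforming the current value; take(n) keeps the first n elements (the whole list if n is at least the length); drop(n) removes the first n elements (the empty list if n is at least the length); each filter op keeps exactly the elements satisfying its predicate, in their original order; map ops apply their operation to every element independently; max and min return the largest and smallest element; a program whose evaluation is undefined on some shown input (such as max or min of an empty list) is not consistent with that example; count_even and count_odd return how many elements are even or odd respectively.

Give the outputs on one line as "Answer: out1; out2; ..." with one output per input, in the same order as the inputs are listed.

0; 6; 3; 5; 5

Execution, op by op:
  [-9, 13, 16, 33] -> [] -> [] -> 0
  [-27, 49, 32, -47, 1, 11, 22, 14, -16, -4] -> [1, 11, 22, 14, -16, -4] -> [22, 14, 11, 1, -4, -16] -> 6
  [14, 30, 23, -50, -10, -3, -42] -> [-10, -3, -42] -> [-3, -10, -42] -> 3
  [-45, 7, -41, 40, -38, -2, 38, -19, 31] -> [-38, -2, 38, -19, 31] -> [38, 31, -2, -19, -38] -> 5
  [-29, -1, 25, -29, -44, -2, -4, 42, -21] -> [-44, -2, -4, 42, -21] -> [42, -2, -4, -21, -44] -> 5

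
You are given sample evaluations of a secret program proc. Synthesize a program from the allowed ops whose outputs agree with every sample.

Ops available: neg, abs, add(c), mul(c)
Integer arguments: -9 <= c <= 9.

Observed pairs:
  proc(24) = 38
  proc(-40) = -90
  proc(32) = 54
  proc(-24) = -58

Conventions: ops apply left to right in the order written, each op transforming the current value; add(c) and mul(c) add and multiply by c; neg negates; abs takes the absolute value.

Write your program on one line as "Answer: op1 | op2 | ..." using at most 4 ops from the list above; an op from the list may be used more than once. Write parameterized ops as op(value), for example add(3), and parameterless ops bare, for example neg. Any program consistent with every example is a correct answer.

add(1) | add(-6) | mul(2)

Check, running the answer program on each example:
  24 -> 25 -> 19 -> 38
  -40 -> -39 -> -45 -> -90
  32 -> 33 -> 27 -> 54
  -24 -> -23 -> -29 -> -58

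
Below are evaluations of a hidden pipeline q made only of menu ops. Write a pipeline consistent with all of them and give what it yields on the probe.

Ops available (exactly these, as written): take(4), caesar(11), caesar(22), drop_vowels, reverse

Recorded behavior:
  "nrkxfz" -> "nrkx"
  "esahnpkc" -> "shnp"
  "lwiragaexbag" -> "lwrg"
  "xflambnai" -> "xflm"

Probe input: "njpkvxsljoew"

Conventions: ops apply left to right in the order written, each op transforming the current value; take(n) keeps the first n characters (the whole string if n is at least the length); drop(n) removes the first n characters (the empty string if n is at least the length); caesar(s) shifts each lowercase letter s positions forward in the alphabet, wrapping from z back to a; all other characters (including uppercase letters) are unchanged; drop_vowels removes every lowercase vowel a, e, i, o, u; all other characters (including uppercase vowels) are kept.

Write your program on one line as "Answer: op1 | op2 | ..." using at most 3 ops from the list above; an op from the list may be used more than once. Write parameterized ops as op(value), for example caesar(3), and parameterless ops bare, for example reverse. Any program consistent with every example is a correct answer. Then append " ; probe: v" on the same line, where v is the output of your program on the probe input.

drop_vowels | take(4) ; probe: "njpk"

Check, running the answer program on each example:
  "nrkxfz" -> "nrkxfz" -> "nrkx"
  "esahnpkc" -> "shnpkc" -> "shnp"
  "lwiragaexbag" -> "lwrgxbg" -> "lwrg"
  "xflambnai" -> "xflmbn" -> "xflm"
  probe: "njpkvxsljoew" -> "njpkvxsljw" -> "njpk"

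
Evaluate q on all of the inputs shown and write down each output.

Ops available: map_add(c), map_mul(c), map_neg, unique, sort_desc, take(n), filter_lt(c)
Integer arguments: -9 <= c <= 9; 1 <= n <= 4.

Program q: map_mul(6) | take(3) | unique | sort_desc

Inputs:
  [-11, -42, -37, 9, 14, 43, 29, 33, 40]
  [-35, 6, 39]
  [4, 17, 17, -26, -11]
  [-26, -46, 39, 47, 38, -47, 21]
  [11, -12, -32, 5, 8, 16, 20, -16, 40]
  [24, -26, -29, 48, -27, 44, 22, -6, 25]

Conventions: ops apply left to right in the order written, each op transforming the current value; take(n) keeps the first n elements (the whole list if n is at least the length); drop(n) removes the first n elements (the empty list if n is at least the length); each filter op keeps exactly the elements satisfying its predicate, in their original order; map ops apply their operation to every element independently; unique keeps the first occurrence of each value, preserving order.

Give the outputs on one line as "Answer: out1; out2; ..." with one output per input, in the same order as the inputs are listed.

[-66, -222, -252]; [234, 36, -210]; [102, 24]; [234, -156, -276]; [66, -72, -192]; [144, -156, -174]

Execution, op by op:
  [-11, -42, -37, 9, 14, 43, 29, 33, 40] -> [-66, -252, -222, 54, 84, 258, 174, 198, 240] -> [-66, -252, -222] -> [-66, -252, -222] -> [-66, -222, -252]
  [-35, 6, 39] -> [-210, 36, 234] -> [-210, 36, 234] -> [-210, 36, 234] -> [234, 36, -210]
  [4, 17, 17, -26, -11] -> [24, 102, 102, -156, -66] -> [24, 102, 102] -> [24, 102] -> [102, 24]
  [-26, -46, 39, 47, 38, -47, 21] -> [-156, -276, 234, 282, 228, -282, 126] -> [-156, -276, 234] -> [-156, -276, 234] -> [234, -156, -276]
  [11, -12, -32, 5, 8, 16, 20, -16, 40] -> [66, -72, -192, 30, 48, 96, 120, -96, 240] -> [66, -72, -192] -> [66, -72, -192] -> [66, -72, -192]
  [24, -26, -29, 48, -27, 44, 22, -6, 25] -> [144, -156, -174, 288, -162, 264, 132, -36, 150] -> [144, -156, -174] -> [144, -156, -174] -> [144, -156, -174]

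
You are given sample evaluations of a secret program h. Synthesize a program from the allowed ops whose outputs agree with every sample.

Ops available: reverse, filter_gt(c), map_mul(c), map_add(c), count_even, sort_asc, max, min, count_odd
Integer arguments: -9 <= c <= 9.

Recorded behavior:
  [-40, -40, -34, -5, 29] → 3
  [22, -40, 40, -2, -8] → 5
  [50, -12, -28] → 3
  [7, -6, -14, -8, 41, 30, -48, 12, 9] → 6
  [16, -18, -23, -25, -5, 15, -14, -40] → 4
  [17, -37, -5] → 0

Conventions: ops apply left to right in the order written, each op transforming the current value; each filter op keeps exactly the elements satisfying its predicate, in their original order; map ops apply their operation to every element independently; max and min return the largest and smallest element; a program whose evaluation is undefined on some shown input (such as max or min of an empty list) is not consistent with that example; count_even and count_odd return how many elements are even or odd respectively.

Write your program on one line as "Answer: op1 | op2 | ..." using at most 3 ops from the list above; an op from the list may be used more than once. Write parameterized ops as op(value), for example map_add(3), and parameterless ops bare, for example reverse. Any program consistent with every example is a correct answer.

map_add(-1) | map_mul(-9) | count_odd

Check, running the answer program on each example:
  [-40, -40, -34, -5, 29] -> [-41, -41, -35, -6, 28] -> [369, 369, 315, 54, -252] -> 3
  [22, -40, 40, -2, -8] -> [21, -41, 39, -3, -9] -> [-189, 369, -351, 27, 81] -> 5
  [50, -12, -28] -> [49, -13, -29] -> [-441, 117, 261] -> 3
  [7, -6, -14, -8, 41, 30, -48, 12, 9] -> [6, -7, -15, -9, 40, 29, -49, 11, 8] -> [-54, 63, 135, 81, -360, -261, 441, -99, -72] -> 6
  [16, -18, -23, -25, -5, 15, -14, -40] -> [15, -19, -24, -26, -6, 14, -15, -41] -> [-135, 171, 216, 234, 54, -126, 135, 369] -> 4
  [17, -37, -5] -> [16, -38, -6] -> [-144, 342, 54] -> 0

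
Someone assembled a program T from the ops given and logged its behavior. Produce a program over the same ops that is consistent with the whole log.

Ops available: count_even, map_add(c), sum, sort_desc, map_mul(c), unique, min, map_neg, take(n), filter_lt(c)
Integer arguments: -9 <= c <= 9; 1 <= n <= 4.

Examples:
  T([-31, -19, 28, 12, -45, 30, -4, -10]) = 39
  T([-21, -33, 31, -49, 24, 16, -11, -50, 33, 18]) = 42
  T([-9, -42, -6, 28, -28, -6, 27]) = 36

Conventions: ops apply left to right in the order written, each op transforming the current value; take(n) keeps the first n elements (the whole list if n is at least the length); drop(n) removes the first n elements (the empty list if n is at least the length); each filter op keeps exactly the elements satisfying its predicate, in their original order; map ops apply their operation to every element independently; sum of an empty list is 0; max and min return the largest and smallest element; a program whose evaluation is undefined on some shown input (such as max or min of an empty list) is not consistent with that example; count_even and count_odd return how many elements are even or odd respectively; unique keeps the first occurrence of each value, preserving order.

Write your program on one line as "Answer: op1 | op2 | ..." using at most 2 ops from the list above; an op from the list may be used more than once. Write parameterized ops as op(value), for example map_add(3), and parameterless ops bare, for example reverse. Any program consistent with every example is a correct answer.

map_neg | sum

Check, running the answer program on each example:
  [-31, -19, 28, 12, -45, 30, -4, -10] -> [31, 19, -28, -12, 45, -30, 4, 10] -> 39
  [-21, -33, 31, -49, 24, 16, -11, -50, 33, 18] -> [21, 33, -31, 49, -24, -16, 11, 50, -33, -18] -> 42
  [-9, -42, -6, 28, -28, -6, 27] -> [9, 42, 6, -28, 28, 6, -27] -> 36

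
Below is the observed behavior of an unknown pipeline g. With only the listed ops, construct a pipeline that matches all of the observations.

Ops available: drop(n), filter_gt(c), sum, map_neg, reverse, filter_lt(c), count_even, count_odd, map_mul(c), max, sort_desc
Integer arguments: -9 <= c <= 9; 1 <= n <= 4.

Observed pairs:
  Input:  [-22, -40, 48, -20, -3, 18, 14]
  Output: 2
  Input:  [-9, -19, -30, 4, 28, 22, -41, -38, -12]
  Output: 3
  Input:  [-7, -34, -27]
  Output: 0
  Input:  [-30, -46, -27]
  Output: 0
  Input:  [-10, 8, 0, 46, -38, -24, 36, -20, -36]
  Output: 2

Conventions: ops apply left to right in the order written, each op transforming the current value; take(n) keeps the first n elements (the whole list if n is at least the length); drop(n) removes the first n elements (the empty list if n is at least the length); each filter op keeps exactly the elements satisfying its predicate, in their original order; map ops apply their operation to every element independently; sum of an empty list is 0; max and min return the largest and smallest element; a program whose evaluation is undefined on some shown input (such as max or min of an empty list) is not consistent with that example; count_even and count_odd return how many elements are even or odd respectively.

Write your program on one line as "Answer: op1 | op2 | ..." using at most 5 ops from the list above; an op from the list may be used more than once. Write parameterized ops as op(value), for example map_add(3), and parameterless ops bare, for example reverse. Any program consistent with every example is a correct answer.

drop(3) | reverse | filter_gt(-3) | count_even

Check, running the answer program on each example:
  [-22, -40, 48, -20, -3, 18, 14] -> [-20, -3, 18, 14] -> [14, 18, -3, -20] -> [14, 18] -> 2
  [-9, -19, -30, 4, 28, 22, -41, -38, -12] -> [4, 28, 22, -41, -38, -12] -> [-12, -38, -41, 22, 28, 4] -> [22, 28, 4] -> 3
  [-7, -34, -27] -> [] -> [] -> [] -> 0
  [-30, -46, -27] -> [] -> [] -> [] -> 0
  [-10, 8, 0, 46, -38, -24, 36, -20, -36] -> [46, -38, -24, 36, -20, -36] -> [-36, -20, 36, -24, -38, 46] -> [36, 46] -> 2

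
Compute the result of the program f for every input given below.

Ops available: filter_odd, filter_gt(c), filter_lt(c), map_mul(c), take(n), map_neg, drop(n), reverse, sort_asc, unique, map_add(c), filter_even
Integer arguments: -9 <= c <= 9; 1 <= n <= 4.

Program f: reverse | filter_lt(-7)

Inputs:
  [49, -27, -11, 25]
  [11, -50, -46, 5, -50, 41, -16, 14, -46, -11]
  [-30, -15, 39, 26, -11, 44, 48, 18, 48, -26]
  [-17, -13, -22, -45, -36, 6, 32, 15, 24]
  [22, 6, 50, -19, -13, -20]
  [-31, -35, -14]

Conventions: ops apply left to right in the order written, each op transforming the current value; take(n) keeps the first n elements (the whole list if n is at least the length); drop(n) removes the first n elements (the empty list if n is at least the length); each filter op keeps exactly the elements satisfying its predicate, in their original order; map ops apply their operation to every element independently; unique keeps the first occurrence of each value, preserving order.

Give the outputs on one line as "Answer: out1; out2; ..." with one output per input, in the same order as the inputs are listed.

Execution, op by op:
  [49, -27, -11, 25] -> [25, -11, -27, 49] -> [-11, -27]
  [11, -50, -46, 5, -50, 41, -16, 14, -46, -11] -> [-11, -46, 14, -16, 41, -50, 5, -46, -50, 11] -> [-11, -46, -16, -50, -46, -50]
  [-30, -15, 39, 26, -11, 44, 48, 18, 48, -26] -> [-26, 48, 18, 48, 44, -11, 26, 39, -15, -30] -> [-26, -11, -15, -30]
  [-17, -13, -22, -45, -36, 6, 32, 15, 24] -> [24, 15, 32, 6, -36, -45, -22, -13, -17] -> [-36, -45, -22, -13, -17]
  [22, 6, 50, -19, -13, -20] -> [-20, -13, -19, 50, 6, 22] -> [-20, -13, -19]
  [-31, -35, -14] -> [-14, -35, -31] -> [-14, -35, -31]

[-11, -27]; [-11, -46, -16, -50, -46, -50]; [-26, -11, -15, -30]; [-36, -45, -22, -13, -17]; [-20, -13, -19]; [-14, -35, -31]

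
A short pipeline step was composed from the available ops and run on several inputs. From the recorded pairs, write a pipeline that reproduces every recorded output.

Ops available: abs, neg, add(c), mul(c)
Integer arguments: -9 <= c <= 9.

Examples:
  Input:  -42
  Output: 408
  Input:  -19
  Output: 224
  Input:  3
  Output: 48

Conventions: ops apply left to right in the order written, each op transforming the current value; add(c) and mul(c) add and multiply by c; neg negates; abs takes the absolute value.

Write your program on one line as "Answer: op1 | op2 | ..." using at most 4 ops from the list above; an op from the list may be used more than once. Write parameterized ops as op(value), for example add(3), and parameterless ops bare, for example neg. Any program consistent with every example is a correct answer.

neg | add(9) | mul(8)

Check, running the answer program on each example:
  -42 -> 42 -> 51 -> 408
  -19 -> 19 -> 28 -> 224
  3 -> -3 -> 6 -> 48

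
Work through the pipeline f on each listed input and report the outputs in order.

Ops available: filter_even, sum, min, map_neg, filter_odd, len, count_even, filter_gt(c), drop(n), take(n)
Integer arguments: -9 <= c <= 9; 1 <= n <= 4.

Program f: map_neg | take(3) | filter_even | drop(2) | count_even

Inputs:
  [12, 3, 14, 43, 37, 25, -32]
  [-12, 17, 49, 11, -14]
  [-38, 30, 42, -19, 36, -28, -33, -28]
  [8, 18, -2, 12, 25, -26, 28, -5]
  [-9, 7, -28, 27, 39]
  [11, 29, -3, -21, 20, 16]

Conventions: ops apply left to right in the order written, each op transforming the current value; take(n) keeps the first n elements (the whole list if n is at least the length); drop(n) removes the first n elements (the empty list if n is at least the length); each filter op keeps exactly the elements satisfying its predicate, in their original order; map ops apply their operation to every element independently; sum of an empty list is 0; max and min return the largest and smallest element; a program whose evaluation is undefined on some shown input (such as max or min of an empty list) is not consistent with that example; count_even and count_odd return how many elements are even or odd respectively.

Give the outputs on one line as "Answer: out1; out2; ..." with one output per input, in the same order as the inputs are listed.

0; 0; 1; 1; 0; 0

Execution, op by op:
  [12, 3, 14, 43, 37, 25, -32] -> [-12, -3, -14, -43, -37, -25, 32] -> [-12, -3, -14] -> [-12, -14] -> [] -> 0
  [-12, 17, 49, 11, -14] -> [12, -17, -49, -11, 14] -> [12, -17, -49] -> [12] -> [] -> 0
  [-38, 30, 42, -19, 36, -28, -33, -28] -> [38, -30, -42, 19, -36, 28, 33, 28] -> [38, -30, -42] -> [38, -30, -42] -> [-42] -> 1
  [8, 18, -2, 12, 25, -26, 28, -5] -> [-8, -18, 2, -12, -25, 26, -28, 5] -> [-8, -18, 2] -> [-8, -18, 2] -> [2] -> 1
  [-9, 7, -28, 27, 39] -> [9, -7, 28, -27, -39] -> [9, -7, 28] -> [28] -> [] -> 0
  [11, 29, -3, -21, 20, 16] -> [-11, -29, 3, 21, -20, -16] -> [-11, -29, 3] -> [] -> [] -> 0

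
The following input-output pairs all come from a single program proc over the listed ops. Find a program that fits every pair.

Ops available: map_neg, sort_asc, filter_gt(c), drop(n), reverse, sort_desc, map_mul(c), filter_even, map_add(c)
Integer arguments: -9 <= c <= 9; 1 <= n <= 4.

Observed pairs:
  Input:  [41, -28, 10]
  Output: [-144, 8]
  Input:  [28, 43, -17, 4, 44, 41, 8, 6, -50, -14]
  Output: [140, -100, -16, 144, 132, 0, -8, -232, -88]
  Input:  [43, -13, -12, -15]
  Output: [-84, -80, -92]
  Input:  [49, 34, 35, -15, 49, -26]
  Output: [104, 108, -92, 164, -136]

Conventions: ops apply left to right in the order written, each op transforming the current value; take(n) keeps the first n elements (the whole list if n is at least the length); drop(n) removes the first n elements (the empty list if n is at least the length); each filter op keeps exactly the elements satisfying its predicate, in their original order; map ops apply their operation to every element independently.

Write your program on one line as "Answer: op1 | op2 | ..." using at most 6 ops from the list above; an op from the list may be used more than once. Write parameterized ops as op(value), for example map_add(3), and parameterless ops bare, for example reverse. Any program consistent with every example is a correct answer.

reverse | map_add(-8) | reverse | map_mul(4) | drop(1)

Check, running the answer program on each example:
  [41, -28, 10] -> [10, -28, 41] -> [2, -36, 33] -> [33, -36, 2] -> [132, -144, 8] -> [-144, 8]
  [28, 43, -17, 4, 44, 41, 8, 6, -50, -14] -> [-14, -50, 6, 8, 41, 44, 4, -17, 43, 28] -> [-22, -58, -2, 0, 33, 36, -4, -25, 35, 20] -> [20, 35, -25, -4, 36, 33, 0, -2, -58, -22] -> [80, 140, -100, -16, 144, 132, 0, -8, -232, -88] -> [140, -100, -16, 144, 132, 0, -8, -232, -88]
  [43, -13, -12, -15] -> [-15, -12, -13, 43] -> [-23, -20, -21, 35] -> [35, -21, -20, -23] -> [140, -84, -80, -92] -> [-84, -80, -92]
  [49, 34, 35, -15, 49, -26] -> [-26, 49, -15, 35, 34, 49] -> [-34, 41, -23, 27, 26, 41] -> [41, 26, 27, -23, 41, -34] -> [164, 104, 108, -92, 164, -136] -> [104, 108, -92, 164, -136]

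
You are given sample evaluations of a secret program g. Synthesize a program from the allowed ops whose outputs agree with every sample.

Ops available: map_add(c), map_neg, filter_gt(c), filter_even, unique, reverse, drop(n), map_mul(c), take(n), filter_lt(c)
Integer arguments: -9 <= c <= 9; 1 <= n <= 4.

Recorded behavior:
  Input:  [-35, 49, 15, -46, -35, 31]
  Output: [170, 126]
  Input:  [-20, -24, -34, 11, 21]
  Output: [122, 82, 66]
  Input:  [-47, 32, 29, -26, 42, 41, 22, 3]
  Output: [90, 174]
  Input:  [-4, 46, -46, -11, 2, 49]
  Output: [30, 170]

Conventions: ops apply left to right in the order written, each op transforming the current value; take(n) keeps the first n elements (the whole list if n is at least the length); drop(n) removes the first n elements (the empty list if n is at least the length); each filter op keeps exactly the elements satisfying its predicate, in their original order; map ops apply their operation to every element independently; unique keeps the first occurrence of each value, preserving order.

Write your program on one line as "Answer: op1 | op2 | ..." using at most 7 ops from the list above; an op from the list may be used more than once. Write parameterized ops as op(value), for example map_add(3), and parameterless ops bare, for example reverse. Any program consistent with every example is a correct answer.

map_mul(-4) | map_add(-8) | unique | reverse | map_add(-6) | filter_gt(9)

Check, running the answer program on each example:
  [-35, 49, 15, -46, -35, 31] -> [140, -196, -60, 184, 140, -124] -> [132, -204, -68, 176, 132, -132] -> [132, -204, -68, 176, -132] -> [-132, 176, -68, -204, 132] -> [-138, 170, -74, -210, 126] -> [170, 126]
  [-20, -24, -34, 11, 21] -> [80, 96, 136, -44, -84] -> [72, 88, 128, -52, -92] -> [72, 88, 128, -52, -92] -> [-92, -52, 128, 88, 72] -> [-98, -58, 122, 82, 66] -> [122, 82, 66]
  [-47, 32, 29, -26, 42, 41, 22, 3] -> [188, -128, -116, 104, -168, -164, -88, -12] -> [180, -136, -124, 96, -176, -172, -96, -20] -> [180, -136, -124, 96, -176, -172, -96, -20] -> [-20, -96, -172, -176, 96, -124, -136, 180] -> [-26, -102, -178, -182, 90, -130, -142, 174] -> [90, 174]
  [-4, 46, -46, -11, 2, 49] -> [16, -184, 184, 44, -8, -196] -> [8, -192, 176, 36, -16, -204] -> [8, -192, 176, 36, -16, -204] -> [-204, -16, 36, 176, -192, 8] -> [-210, -22, 30, 170, -198, 2] -> [30, 170]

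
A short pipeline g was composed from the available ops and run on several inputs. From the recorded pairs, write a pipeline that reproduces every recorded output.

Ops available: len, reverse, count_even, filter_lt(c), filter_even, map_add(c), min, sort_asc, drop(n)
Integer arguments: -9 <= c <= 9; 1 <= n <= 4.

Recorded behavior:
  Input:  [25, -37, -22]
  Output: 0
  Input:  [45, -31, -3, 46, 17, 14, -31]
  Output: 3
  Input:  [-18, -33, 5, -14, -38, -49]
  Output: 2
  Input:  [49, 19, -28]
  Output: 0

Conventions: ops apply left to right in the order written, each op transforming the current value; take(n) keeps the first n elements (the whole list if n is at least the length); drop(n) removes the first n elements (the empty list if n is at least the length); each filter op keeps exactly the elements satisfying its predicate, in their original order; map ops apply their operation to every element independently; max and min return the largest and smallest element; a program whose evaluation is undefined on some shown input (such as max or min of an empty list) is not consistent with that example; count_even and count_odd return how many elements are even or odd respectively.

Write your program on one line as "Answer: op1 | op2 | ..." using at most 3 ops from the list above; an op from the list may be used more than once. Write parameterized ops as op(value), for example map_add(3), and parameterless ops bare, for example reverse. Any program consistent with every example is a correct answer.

drop(4) | len

Check, running the answer program on each example:
  [25, -37, -22] -> [] -> 0
  [45, -31, -3, 46, 17, 14, -31] -> [17, 14, -31] -> 3
  [-18, -33, 5, -14, -38, -49] -> [-38, -49] -> 2
  [49, 19, -28] -> [] -> 0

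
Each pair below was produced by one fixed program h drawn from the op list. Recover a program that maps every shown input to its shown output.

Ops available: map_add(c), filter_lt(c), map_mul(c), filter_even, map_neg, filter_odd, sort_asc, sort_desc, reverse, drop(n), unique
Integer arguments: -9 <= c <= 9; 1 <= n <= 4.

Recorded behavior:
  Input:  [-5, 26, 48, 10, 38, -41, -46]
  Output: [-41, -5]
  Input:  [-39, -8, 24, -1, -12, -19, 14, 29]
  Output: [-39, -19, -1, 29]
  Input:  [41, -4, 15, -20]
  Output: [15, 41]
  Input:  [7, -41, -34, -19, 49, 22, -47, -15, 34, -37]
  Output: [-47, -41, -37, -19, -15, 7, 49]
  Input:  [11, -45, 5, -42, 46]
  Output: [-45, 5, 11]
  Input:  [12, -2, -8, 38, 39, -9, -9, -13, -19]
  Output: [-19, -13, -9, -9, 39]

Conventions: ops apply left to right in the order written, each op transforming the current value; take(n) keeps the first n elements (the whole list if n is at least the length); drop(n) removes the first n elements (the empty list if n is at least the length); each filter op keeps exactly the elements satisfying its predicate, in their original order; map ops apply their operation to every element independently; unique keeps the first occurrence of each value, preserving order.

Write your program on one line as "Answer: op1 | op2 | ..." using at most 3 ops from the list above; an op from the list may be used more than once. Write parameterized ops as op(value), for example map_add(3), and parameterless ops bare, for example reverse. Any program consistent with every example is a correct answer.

filter_odd | sort_asc

Check, running the answer program on each example:
  [-5, 26, 48, 10, 38, -41, -46] -> [-5, -41] -> [-41, -5]
  [-39, -8, 24, -1, -12, -19, 14, 29] -> [-39, -1, -19, 29] -> [-39, -19, -1, 29]
  [41, -4, 15, -20] -> [41, 15] -> [15, 41]
  [7, -41, -34, -19, 49, 22, -47, -15, 34, -37] -> [7, -41, -19, 49, -47, -15, -37] -> [-47, -41, -37, -19, -15, 7, 49]
  [11, -45, 5, -42, 46] -> [11, -45, 5] -> [-45, 5, 11]
  [12, -2, -8, 38, 39, -9, -9, -13, -19] -> [39, -9, -9, -13, -19] -> [-19, -13, -9, -9, 39]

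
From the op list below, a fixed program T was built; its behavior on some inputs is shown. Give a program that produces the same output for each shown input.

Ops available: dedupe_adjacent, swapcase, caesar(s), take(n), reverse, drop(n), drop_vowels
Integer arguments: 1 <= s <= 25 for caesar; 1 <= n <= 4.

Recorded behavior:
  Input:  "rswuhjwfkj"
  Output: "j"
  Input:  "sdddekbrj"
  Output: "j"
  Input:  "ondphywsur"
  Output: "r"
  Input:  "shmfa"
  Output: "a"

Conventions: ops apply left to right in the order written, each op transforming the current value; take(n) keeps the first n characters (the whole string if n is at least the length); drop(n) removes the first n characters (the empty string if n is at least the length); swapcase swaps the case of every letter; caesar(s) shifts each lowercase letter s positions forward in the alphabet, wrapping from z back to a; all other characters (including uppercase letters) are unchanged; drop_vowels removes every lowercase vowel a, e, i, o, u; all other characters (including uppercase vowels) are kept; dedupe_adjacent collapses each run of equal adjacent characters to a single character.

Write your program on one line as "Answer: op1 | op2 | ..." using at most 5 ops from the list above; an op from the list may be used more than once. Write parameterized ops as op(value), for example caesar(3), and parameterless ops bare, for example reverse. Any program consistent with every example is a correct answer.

reverse | take(2) | reverse | drop(1)

Check, running the answer program on each example:
  "rswuhjwfkj" -> "jkfwjhuwsr" -> "jk" -> "kj" -> "j"
  "sdddekbrj" -> "jrbkeddds" -> "jr" -> "rj" -> "j"
  "ondphywsur" -> "ruswyhpdno" -> "ru" -> "ur" -> "r"
  "shmfa" -> "afmhs" -> "af" -> "fa" -> "a"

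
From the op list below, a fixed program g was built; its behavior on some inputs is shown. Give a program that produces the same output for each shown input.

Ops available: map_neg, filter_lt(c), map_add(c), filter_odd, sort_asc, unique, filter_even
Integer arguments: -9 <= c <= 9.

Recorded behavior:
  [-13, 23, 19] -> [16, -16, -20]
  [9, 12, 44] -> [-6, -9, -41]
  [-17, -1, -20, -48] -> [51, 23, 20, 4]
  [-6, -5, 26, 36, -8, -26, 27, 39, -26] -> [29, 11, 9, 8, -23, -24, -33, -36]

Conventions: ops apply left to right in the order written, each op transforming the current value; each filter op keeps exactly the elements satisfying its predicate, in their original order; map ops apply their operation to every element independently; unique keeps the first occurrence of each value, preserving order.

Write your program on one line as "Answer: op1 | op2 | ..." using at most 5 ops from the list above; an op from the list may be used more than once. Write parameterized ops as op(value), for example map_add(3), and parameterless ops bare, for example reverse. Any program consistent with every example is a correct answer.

map_add(-3) | sort_asc | map_neg | unique

Check, running the answer program on each example:
  [-13, 23, 19] -> [-16, 20, 16] -> [-16, 16, 20] -> [16, -16, -20] -> [16, -16, -20]
  [9, 12, 44] -> [6, 9, 41] -> [6, 9, 41] -> [-6, -9, -41] -> [-6, -9, -41]
  [-17, -1, -20, -48] -> [-20, -4, -23, -51] -> [-51, -23, -20, -4] -> [51, 23, 20, 4] -> [51, 23, 20, 4]
  [-6, -5, 26, 36, -8, -26, 27, 39, -26] -> [-9, -8, 23, 33, -11, -29, 24, 36, -29] -> [-29, -29, -11, -9, -8, 23, 24, 33, 36] -> [29, 29, 11, 9, 8, -23, -24, -33, -36] -> [29, 11, 9, 8, -23, -24, -33, -36]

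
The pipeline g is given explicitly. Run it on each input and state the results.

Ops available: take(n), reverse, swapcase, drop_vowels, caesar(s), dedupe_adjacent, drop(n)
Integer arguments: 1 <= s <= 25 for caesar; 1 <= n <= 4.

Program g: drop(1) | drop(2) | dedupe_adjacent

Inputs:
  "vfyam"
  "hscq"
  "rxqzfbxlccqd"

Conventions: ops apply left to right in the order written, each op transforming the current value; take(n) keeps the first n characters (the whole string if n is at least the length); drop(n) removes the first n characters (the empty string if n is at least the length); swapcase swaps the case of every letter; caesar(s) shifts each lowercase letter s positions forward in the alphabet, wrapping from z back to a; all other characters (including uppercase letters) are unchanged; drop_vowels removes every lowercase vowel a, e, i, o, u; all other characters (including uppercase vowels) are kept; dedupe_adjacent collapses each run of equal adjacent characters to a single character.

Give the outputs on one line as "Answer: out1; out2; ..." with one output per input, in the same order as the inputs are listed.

"am"; "q"; "zfbxlcqd"

Execution, op by op:
  "vfyam" -> "fyam" -> "am" -> "am"
  "hscq" -> "scq" -> "q" -> "q"
  "rxqzfbxlccqd" -> "xqzfbxlccqd" -> "zfbxlccqd" -> "zfbxlcqd"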